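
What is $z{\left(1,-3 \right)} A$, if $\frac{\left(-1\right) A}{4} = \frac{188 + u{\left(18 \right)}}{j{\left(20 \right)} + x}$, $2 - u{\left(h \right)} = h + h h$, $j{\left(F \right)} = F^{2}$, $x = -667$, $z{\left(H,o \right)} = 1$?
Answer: $- \frac{608}{267} \approx -2.2772$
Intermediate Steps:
$u{\left(h \right)} = 2 - h - h^{2}$ ($u{\left(h \right)} = 2 - \left(h + h h\right) = 2 - \left(h + h^{2}\right) = 2 - h - h^{2}$)
$A = - \frac{608}{267}$ ($A = - 4 \frac{188 - 340}{20^{2} - 667} = - 4 \frac{188 - 340}{400 - 667} = - 4 \frac{188 - 340}{-267} = - 4 \left(188 - 340\right) \left(- \frac{1}{267}\right) = - 4 \left(\left(-152\right) \left(- \frac{1}{267}\right)\right) = \left(-4\right) \frac{152}{267} = - \frac{608}{267} \approx -2.2772$)
$z{\left(1,-3 \right)} A = 1 \left(- \frac{608}{267}\right) = - \frac{608}{267}$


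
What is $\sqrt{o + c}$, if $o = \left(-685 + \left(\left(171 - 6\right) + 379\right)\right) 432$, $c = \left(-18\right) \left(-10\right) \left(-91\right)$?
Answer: $6 i \sqrt{2147} \approx 278.01 i$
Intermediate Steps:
$c = -16380$ ($c = 180 \left(-91\right) = -16380$)
$o = -60912$ ($o = \left(-685 + \left(165 + 379\right)\right) 432 = \left(-685 + 544\right) 432 = \left(-141\right) 432 = -60912$)
$\sqrt{o + c} = \sqrt{-60912 - 16380} = \sqrt{-77292} = 6 i \sqrt{2147}$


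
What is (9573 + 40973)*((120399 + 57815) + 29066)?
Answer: 10477174880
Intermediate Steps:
(9573 + 40973)*((120399 + 57815) + 29066) = 50546*(178214 + 29066) = 50546*207280 = 10477174880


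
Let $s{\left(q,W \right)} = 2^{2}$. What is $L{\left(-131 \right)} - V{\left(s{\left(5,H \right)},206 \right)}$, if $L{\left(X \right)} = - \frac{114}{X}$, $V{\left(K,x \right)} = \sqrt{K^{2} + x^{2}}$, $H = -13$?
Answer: $\frac{114}{131} - 2 \sqrt{10613} \approx -205.17$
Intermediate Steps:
$s{\left(q,W \right)} = 4$
$L{\left(-131 \right)} - V{\left(s{\left(5,H \right)},206 \right)} = - \frac{114}{-131} - \sqrt{4^{2} + 206^{2}} = \left(-114\right) \left(- \frac{1}{131}\right) - \sqrt{16 + 42436} = \frac{114}{131} - \sqrt{42452} = \frac{114}{131} - 2 \sqrt{10613}$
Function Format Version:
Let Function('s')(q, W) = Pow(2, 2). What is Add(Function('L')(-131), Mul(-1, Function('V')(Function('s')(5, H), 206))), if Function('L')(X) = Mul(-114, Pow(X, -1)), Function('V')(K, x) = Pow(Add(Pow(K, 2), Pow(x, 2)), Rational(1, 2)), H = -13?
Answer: Add(Rational(114, 131), Mul(-2, Pow(10613, Rational(1, 2)))) ≈ -205.17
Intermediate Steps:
Function('s')(q, W) = 4
Add(Function('L')(-131), Mul(-1, Function('V')(Function('s')(5, H), 206))) = Add(Mul(-114, Pow(-131, -1)), Mul(-1, Pow(Add(Pow(4, 2), Pow(206, 2)), Rational(1, 2)))) = Add(Mul(-114, Rational(-1, 131)), Mul(-1, Pow(Add(16, 42436), Rational(1, 2)))) = Add(Rational(114, 131), Mul(-1, Pow(42452, Rational(1, 2)))) = Add(Rational(114, 131), Mul(-1, Mul(2, Pow(10613, Rational(1, 2))))) = Add(Rational(114, 131), Mul(-2, Pow(10613, Rational(1, 2))))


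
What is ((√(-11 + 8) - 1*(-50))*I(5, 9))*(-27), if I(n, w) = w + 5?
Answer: -18900 - 378*I*√3 ≈ -18900.0 - 654.71*I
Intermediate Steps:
I(n, w) = 5 + w
((√(-11 + 8) - 1*(-50))*I(5, 9))*(-27) = ((√(-11 + 8) - 1*(-50))*(5 + 9))*(-27) = ((√(-3) + 50)*14)*(-27) = ((I*√3 + 50)*14)*(-27) = ((50 + I*√3)*14)*(-27) = (700 + 14*I*√3)*(-27) = -18900 - 378*I*√3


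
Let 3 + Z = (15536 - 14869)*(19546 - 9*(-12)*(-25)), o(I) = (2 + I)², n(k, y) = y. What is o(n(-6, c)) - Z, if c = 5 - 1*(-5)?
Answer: -11236135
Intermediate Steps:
c = 10 (c = 5 + 5 = 10)
Z = 11236279 (Z = -3 + (15536 - 14869)*(19546 - 9*(-12)*(-25)) = -3 + 667*(19546 + 108*(-25)) = -3 + 667*(19546 - 2700) = -3 + 667*16846 = -3 + 11236282 = 11236279)
o(n(-6, c)) - Z = (2 + 10)² - 1*11236279 = 12² - 11236279 = 144 - 11236279 = -11236135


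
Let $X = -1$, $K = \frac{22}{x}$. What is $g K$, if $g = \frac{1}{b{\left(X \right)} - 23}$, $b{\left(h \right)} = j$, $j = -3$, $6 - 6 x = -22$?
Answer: $- \frac{33}{182} \approx -0.18132$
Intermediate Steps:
$x = \frac{14}{3}$ ($x = 1 - - \frac{11}{3} = 1 + \frac{11}{3} = \frac{14}{3} \approx 4.6667$)
$K = \frac{33}{7}$ ($K = \frac{22}{\frac{14}{3}} = 22 \cdot \frac{3}{14} = \frac{33}{7} \approx 4.7143$)
$b{\left(h \right)} = -3$
$g = - \frac{1}{26}$ ($g = \frac{1}{-3 - 23} = \frac{1}{-26} = - \frac{1}{26} \approx -0.038462$)
$g K = \left(- \frac{1}{26}\right) \frac{33}{7} = - \frac{33}{182}$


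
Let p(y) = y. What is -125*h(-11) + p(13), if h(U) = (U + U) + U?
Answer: 4138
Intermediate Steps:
h(U) = 3*U (h(U) = 2*U + U = 3*U)
-125*h(-11) + p(13) = -375*(-11) + 13 = -125*(-33) + 13 = 4125 + 13 = 4138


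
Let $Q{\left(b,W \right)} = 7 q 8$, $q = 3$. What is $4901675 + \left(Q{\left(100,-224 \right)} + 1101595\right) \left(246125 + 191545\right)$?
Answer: $482213513885$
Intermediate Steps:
$Q{\left(b,W \right)} = 168$ ($Q{\left(b,W \right)} = 7 \cdot 3 \cdot 8 = 21 \cdot 8 = 168$)
$4901675 + \left(Q{\left(100,-224 \right)} + 1101595\right) \left(246125 + 191545\right) = 4901675 + \left(168 + 1101595\right) \left(246125 + 191545\right) = 4901675 + 1101763 \cdot 437670 = 4901675 + 482208612210 = 482213513885$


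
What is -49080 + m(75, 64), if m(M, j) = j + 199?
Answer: -48817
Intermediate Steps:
m(M, j) = 199 + j
-49080 + m(75, 64) = -49080 + (199 + 64) = -49080 + 263 = -48817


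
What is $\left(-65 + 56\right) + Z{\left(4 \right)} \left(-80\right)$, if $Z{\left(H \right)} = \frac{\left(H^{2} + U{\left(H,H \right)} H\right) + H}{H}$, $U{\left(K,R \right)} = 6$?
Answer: $-889$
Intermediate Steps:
$Z{\left(H \right)} = \frac{H^{2} + 7 H}{H}$ ($Z{\left(H \right)} = \frac{\left(H^{2} + 6 H\right) + H}{H} = \frac{H^{2} + 7 H}{H}$)
$\left(-65 + 56\right) + Z{\left(4 \right)} \left(-80\right) = \left(-65 + 56\right) + \left(7 + 4\right) \left(-80\right) = -9 + 11 \left(-80\right) = -9 - 880 = -889$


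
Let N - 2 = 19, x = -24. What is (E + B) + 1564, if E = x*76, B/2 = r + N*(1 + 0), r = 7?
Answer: -204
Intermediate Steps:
N = 21 (N = 2 + 19 = 21)
B = 56 (B = 2*(7 + 21*(1 + 0)) = 2*(7 + 21*1) = 2*(7 + 21) = 2*28 = 56)
E = -1824 (E = -24*76 = -1824)
(E + B) + 1564 = (-1824 + 56) + 1564 = -1768 + 1564 = -204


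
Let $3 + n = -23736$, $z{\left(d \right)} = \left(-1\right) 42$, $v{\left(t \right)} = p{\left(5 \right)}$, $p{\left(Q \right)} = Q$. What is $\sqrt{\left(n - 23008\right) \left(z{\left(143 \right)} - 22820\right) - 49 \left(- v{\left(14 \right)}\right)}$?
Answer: $\sqrt{1068730159} \approx 32691.0$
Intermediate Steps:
$v{\left(t \right)} = 5$
$z{\left(d \right)} = -42$
$n = -23739$ ($n = -3 - 23736 = -23739$)
$\sqrt{\left(n - 23008\right) \left(z{\left(143 \right)} - 22820\right) - 49 \left(- v{\left(14 \right)}\right)} = \sqrt{\left(-23739 - 23008\right) \left(-42 - 22820\right) - 49 \left(\left(-1\right) 5\right)} = \sqrt{\left(-46747\right) \left(-22862\right) - -245} = \sqrt{1068729914 + 245} = \sqrt{1068730159}$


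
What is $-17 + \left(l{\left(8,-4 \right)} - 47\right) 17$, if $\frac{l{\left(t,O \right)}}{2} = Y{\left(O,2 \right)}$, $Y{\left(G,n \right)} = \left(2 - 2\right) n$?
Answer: $-816$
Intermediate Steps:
$Y{\left(G,n \right)} = 0$ ($Y{\left(G,n \right)} = 0 n = 0$)
$l{\left(t,O \right)} = 0$ ($l{\left(t,O \right)} = 2 \cdot 0 = 0$)
$-17 + \left(l{\left(8,-4 \right)} - 47\right) 17 = -17 + \left(0 - 47\right) 17 = -17 - 799 = -816$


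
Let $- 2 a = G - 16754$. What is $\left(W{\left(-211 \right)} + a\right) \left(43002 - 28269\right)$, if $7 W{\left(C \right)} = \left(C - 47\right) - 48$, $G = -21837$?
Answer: $\frac{3970911825}{14} \approx 2.8364 \cdot 10^{8}$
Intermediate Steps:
$W{\left(C \right)} = - \frac{95}{7} + \frac{C}{7}$ ($W{\left(C \right)} = \frac{\left(C - 47\right) - 48}{7} = \frac{\left(-47 + C\right) - 48}{7} = \frac{-95 + C}{7} = - \frac{95}{7} + \frac{C}{7}$)
$a = \frac{38591}{2}$ ($a = - \frac{-21837 - 16754}{2} = \left(- \frac{1}{2}\right) \left(-38591\right) = \frac{38591}{2} \approx 19296.0$)
$\left(W{\left(-211 \right)} + a\right) \left(43002 - 28269\right) = \left(\left(- \frac{95}{7} + \frac{1}{7} \left(-211\right)\right) + \frac{38591}{2}\right) \left(43002 - 28269\right) = \left(\left(- \frac{95}{7} - \frac{211}{7}\right) + \frac{38591}{2}\right) 14733 = \left(- \frac{306}{7} + \frac{38591}{2}\right) 14733 = \frac{269525}{14} \cdot 14733 = \frac{3970911825}{14}$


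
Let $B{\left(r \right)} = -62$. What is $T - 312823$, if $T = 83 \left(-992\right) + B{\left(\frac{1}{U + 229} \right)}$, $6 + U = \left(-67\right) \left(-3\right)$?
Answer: $-395221$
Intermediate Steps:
$U = 195$ ($U = -6 - -201 = -6 + 201 = 195$)
$T = -82398$ ($T = 83 \left(-992\right) - 62 = -82336 - 62 = -82398$)
$T - 312823 = -82398 - 312823 = -395221$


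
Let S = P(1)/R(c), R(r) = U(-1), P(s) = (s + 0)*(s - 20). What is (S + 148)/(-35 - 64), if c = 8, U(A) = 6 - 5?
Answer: -43/33 ≈ -1.3030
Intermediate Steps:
U(A) = 1
P(s) = s*(-20 + s)
R(r) = 1
S = -19 (S = (1*(-20 + 1))/1 = (1*(-19))*1 = -19*1 = -19)
(S + 148)/(-35 - 64) = (-19 + 148)/(-35 - 64) = 129/(-99) = 129*(-1/99) = -43/33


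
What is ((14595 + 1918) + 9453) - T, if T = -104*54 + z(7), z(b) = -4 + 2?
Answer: 31584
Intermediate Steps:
z(b) = -2
T = -5618 (T = -104*54 - 2 = -5616 - 2 = -5618)
((14595 + 1918) + 9453) - T = ((14595 + 1918) + 9453) - 1*(-5618) = (16513 + 9453) + 5618 = 25966 + 5618 = 31584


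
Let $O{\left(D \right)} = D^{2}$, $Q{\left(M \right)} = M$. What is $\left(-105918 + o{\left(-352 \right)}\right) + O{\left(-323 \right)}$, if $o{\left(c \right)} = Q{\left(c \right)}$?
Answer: $-1941$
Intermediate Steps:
$o{\left(c \right)} = c$
$\left(-105918 + o{\left(-352 \right)}\right) + O{\left(-323 \right)} = \left(-105918 - 352\right) + \left(-323\right)^{2} = -106270 + 104329 = -1941$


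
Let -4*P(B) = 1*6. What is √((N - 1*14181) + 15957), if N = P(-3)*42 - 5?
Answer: 2*√427 ≈ 41.328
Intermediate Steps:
P(B) = -3/2 (P(B) = -6/4 = -¼*6 = -3/2)
N = -68 (N = -3/2*42 - 5 = -63 - 5 = -68)
√((N - 1*14181) + 15957) = √((-68 - 1*14181) + 15957) = √((-68 - 14181) + 15957) = √(-14249 + 15957) = √1708 = 2*√427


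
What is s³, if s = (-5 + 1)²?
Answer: 4096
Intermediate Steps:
s = 16 (s = (-4)² = 16)
s³ = 16³ = 4096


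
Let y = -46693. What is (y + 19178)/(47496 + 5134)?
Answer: -5503/10526 ≈ -0.52280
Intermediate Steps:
(y + 19178)/(47496 + 5134) = (-46693 + 19178)/(47496 + 5134) = -27515/52630 = -27515*1/52630 = -5503/10526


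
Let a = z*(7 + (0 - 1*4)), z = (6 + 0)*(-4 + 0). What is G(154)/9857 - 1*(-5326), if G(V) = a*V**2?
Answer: 50790830/9857 ≈ 5152.8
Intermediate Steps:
z = -24 (z = 6*(-4) = -24)
a = -72 (a = -24*(7 + (0 - 1*4)) = -24*(7 + (0 - 4)) = -24*(7 - 4) = -24*3 = -72)
G(V) = -72*V**2
G(154)/9857 - 1*(-5326) = -72*154**2/9857 - 1*(-5326) = -72*23716*(1/9857) + 5326 = -1707552*1/9857 + 5326 = -1707552/9857 + 5326 = 50790830/9857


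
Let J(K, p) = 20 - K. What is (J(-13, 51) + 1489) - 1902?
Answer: -380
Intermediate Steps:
(J(-13, 51) + 1489) - 1902 = ((20 - 1*(-13)) + 1489) - 1902 = ((20 + 13) + 1489) - 1902 = (33 + 1489) - 1902 = 1522 - 1902 = -380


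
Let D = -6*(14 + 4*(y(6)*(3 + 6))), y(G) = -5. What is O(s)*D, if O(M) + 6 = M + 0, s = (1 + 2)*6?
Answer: 11952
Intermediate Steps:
s = 18 (s = 3*6 = 18)
O(M) = -6 + M (O(M) = -6 + (M + 0) = -6 + M)
D = 996 (D = -6*(14 + 4*(-5*(3 + 6))) = -6*(14 + 4*(-5*9)) = -6*(14 + 4*(-45)) = -6*(14 - 180) = -6*(-166) = 996)
O(s)*D = (-6 + 18)*996 = 12*996 = 11952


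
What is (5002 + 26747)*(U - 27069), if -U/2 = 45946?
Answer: -3776892789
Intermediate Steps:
U = -91892 (U = -2*45946 = -91892)
(5002 + 26747)*(U - 27069) = (5002 + 26747)*(-91892 - 27069) = 31749*(-118961) = -3776892789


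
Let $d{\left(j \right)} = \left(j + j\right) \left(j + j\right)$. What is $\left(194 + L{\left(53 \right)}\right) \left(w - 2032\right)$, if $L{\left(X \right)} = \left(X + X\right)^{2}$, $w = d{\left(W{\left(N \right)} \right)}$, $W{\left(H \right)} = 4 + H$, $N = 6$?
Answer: $-18653760$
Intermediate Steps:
$d{\left(j \right)} = 4 j^{2}$ ($d{\left(j \right)} = 2 j 2 j = 4 j^{2}$)
$w = 400$ ($w = 4 \left(4 + 6\right)^{2} = 4 \cdot 10^{2} = 4 \cdot 100 = 400$)
$L{\left(X \right)} = 4 X^{2}$ ($L{\left(X \right)} = \left(2 X\right)^{2} = 4 X^{2}$)
$\left(194 + L{\left(53 \right)}\right) \left(w - 2032\right) = \left(194 + 4 \cdot 53^{2}\right) \left(400 - 2032\right) = \left(194 + 4 \cdot 2809\right) \left(-1632\right) = \left(194 + 11236\right) \left(-1632\right) = 11430 \left(-1632\right) = -18653760$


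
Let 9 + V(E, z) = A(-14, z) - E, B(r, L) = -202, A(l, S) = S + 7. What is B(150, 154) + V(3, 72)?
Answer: -135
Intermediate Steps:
A(l, S) = 7 + S
V(E, z) = -2 + z - E (V(E, z) = -9 + ((7 + z) - E) = -9 + (7 + z - E) = -2 + z - E)
B(150, 154) + V(3, 72) = -202 + (-2 + 72 - 1*3) = -202 + (-2 + 72 - 3) = -202 + 67 = -135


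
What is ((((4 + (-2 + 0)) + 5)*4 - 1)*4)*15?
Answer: 1620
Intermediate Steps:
((((4 + (-2 + 0)) + 5)*4 - 1)*4)*15 = ((((4 - 2) + 5)*4 - 1)*4)*15 = (((2 + 5)*4 - 1)*4)*15 = ((7*4 - 1)*4)*15 = ((28 - 1)*4)*15 = (27*4)*15 = 108*15 = 1620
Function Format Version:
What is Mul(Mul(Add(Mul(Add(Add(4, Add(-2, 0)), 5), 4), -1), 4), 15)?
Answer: 1620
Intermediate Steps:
Mul(Mul(Add(Mul(Add(Add(4, Add(-2, 0)), 5), 4), -1), 4), 15) = Mul(Mul(Add(Mul(Add(Add(4, -2), 5), 4), -1), 4), 15) = Mul(Mul(Add(Mul(Add(2, 5), 4), -1), 4), 15) = Mul(Mul(Add(Mul(7, 4), -1), 4), 15) = Mul(Mul(Add(28, -1), 4), 15) = Mul(Mul(27, 4), 15) = Mul(108, 15) = 1620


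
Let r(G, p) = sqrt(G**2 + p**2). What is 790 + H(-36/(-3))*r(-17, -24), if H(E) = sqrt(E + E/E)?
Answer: 790 + sqrt(11245) ≈ 896.04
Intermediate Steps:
H(E) = sqrt(1 + E) (H(E) = sqrt(E + 1) = sqrt(1 + E))
790 + H(-36/(-3))*r(-17, -24) = 790 + sqrt(1 - 36/(-3))*sqrt((-17)**2 + (-24)**2) = 790 + sqrt(1 - 36*(-1/3))*sqrt(289 + 576) = 790 + sqrt(1 + 12)*sqrt(865) = 790 + sqrt(13)*sqrt(865) = 790 + sqrt(11245)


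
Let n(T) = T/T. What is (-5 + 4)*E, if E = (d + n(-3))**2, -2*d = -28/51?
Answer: -4225/2601 ≈ -1.6244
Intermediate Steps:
n(T) = 1
d = 14/51 (d = -(-14)/51 = -1/2*(-28/51) = 14/51 ≈ 0.27451)
E = 4225/2601 (E = (14/51 + 1)**2 = (65/51)**2 = 4225/2601 ≈ 1.6244)
(-5 + 4)*E = (-5 + 4)*(4225/2601) = -1*4225/2601 = -4225/2601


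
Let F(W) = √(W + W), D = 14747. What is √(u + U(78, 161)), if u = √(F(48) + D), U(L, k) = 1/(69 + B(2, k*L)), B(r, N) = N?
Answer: √(1403 + 17715681*√(14747 + 4*√6))/4209 ≈ 11.022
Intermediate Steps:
F(W) = √2*√W (F(W) = √(2*W) = √2*√W)
U(L, k) = 1/(69 + L*k) (U(L, k) = 1/(69 + k*L) = 1/(69 + L*k))
u = √(14747 + 4*√6) (u = √(√2*√48 + 14747) = √(√2*(4*√3) + 14747) = √(4*√6 + 14747) = √(14747 + 4*√6) ≈ 121.48)
√(u + U(78, 161)) = √(√(14747 + 4*√6) + 1/(69 + 78*161)) = √(√(14747 + 4*√6) + 1/(69 + 12558)) = √(√(14747 + 4*√6) + 1/12627) = √(1/12627 + √(14747 + 4*√6))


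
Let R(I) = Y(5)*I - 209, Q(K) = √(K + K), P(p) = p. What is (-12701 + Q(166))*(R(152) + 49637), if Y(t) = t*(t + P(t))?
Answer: -724312628 + 114056*√83 ≈ -7.2327e+8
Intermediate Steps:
Q(K) = √2*√K (Q(K) = √(2*K) = √2*√K)
Y(t) = 2*t² (Y(t) = t*(t + t) = t*(2*t) = 2*t²)
R(I) = -209 + 50*I (R(I) = (2*5²)*I - 209 = (2*25)*I - 209 = 50*I - 209 = -209 + 50*I)
(-12701 + Q(166))*(R(152) + 49637) = (-12701 + √2*√166)*((-209 + 50*152) + 49637) = (-12701 + 2*√83)*((-209 + 7600) + 49637) = (-12701 + 2*√83)*(7391 + 49637) = (-12701 + 2*√83)*57028 = -724312628 + 114056*√83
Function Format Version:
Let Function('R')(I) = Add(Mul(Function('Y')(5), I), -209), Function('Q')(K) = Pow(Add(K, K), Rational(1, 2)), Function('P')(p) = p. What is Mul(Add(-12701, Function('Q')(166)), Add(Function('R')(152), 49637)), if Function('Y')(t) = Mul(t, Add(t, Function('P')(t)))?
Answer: Add(-724312628, Mul(114056, Pow(83, Rational(1, 2)))) ≈ -7.2327e+8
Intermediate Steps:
Function('Q')(K) = Mul(Pow(2, Rational(1, 2)), Pow(K, Rational(1, 2))) (Function('Q')(K) = Pow(Mul(2, K), Rational(1, 2)) = Mul(Pow(2, Rational(1, 2)), Pow(K, Rational(1, 2))))
Function('Y')(t) = Mul(2, Pow(t, 2)) (Function('Y')(t) = Mul(t, Add(t, t)) = Mul(t, Mul(2, t)) = Mul(2, Pow(t, 2)))
Function('R')(I) = Add(-209, Mul(50, I)) (Function('R')(I) = Add(Mul(Mul(2, Pow(5, 2)), I), -209) = Add(Mul(Mul(2, 25), I), -209) = Add(Mul(50, I), -209) = Add(-209, Mul(50, I)))
Mul(Add(-12701, Function('Q')(166)), Add(Function('R')(152), 49637)) = Mul(Add(-12701, Mul(Pow(2, Rational(1, 2)), Pow(166, Rational(1, 2)))), Add(Add(-209, Mul(50, 152)), 49637)) = Mul(Add(-12701, Mul(2, Pow(83, Rational(1, 2)))), Add(Add(-209, 7600), 49637)) = Mul(Add(-12701, Mul(2, Pow(83, Rational(1, 2)))), Add(7391, 49637)) = Mul(Add(-12701, Mul(2, Pow(83, Rational(1, 2)))), 57028) = Add(-724312628, Mul(114056, Pow(83, Rational(1, 2))))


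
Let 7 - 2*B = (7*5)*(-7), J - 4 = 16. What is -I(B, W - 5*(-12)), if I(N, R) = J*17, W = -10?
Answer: -340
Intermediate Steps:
J = 20 (J = 4 + 16 = 20)
B = 126 (B = 7/2 - 7*5*(-7)/2 = 7/2 - 35*(-7)/2 = 7/2 - ½*(-245) = 7/2 + 245/2 = 126)
I(N, R) = 340 (I(N, R) = 20*17 = 340)
-I(B, W - 5*(-12)) = -1*340 = -340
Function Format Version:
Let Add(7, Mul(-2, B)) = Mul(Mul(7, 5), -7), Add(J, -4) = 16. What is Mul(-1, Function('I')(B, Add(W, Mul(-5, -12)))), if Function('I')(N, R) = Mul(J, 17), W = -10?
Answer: -340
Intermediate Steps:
J = 20 (J = Add(4, 16) = 20)
B = 126 (B = Add(Rational(7, 2), Mul(Rational(-1, 2), Mul(Mul(7, 5), -7))) = Add(Rational(7, 2), Mul(Rational(-1, 2), Mul(35, -7))) = Add(Rational(7, 2), Mul(Rational(-1, 2), -245)) = Add(Rational(7, 2), Rational(245, 2)) = 126)
Function('I')(N, R) = 340 (Function('I')(N, R) = Mul(20, 17) = 340)
Mul(-1, Function('I')(B, Add(W, Mul(-5, -12)))) = Mul(-1, 340) = -340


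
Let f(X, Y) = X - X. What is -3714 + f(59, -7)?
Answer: -3714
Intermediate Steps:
f(X, Y) = 0
-3714 + f(59, -7) = -3714 + 0 = -3714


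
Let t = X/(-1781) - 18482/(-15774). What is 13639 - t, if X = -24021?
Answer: 191377670485/14046747 ≈ 13624.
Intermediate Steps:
t = 205911848/14046747 (t = -24021/(-1781) - 18482/(-15774) = -24021*(-1/1781) - 18482*(-1/15774) = 24021/1781 + 9241/7887 = 205911848/14046747 ≈ 14.659)
13639 - t = 13639 - 1*205911848/14046747 = 13639 - 205911848/14046747 = 191377670485/14046747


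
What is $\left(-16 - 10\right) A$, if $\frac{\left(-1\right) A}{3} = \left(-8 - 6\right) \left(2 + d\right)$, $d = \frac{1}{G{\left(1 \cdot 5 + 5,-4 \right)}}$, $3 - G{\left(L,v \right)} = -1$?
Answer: $-2457$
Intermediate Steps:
$G{\left(L,v \right)} = 4$ ($G{\left(L,v \right)} = 3 - -1 = 3 + 1 = 4$)
$d = \frac{1}{4} \approx 0.25$
$A = \frac{189}{2}$ ($A = - 3 \left(-8 - 6\right) \left(2 + \frac{1}{4}\right) = - 3 \left(\left(-14\right) \frac{9}{4}\right) = \left(-3\right) \left(- \frac{63}{2}\right) = \frac{189}{2} \approx 94.5$)
$\left(-16 - 10\right) A = \left(-16 - 10\right) \frac{189}{2} = \left(-26\right) \frac{189}{2} = -2457$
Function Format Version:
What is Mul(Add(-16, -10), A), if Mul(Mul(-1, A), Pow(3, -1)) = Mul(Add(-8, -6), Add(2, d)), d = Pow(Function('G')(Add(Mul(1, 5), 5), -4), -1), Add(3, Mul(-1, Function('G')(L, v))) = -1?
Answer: -2457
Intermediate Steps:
Function('G')(L, v) = 4 (Function('G')(L, v) = Add(3, Mul(-1, -1)) = Add(3, 1) = 4)
d = Rational(1, 4) (d = Pow(4, -1) = Rational(1, 4) ≈ 0.25000)
A = Rational(189, 2) (A = Mul(-3, Mul(Add(-8, -6), Add(2, Rational(1, 4)))) = Mul(-3, Mul(-14, Rational(9, 4))) = Mul(-3, Rational(-63, 2)) = Rational(189, 2) ≈ 94.500)
Mul(Add(-16, -10), A) = Mul(Add(-16, -10), Rational(189, 2)) = Mul(-26, Rational(189, 2)) = -2457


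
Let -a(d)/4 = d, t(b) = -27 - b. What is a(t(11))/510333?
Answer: 152/510333 ≈ 0.00029784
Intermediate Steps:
a(d) = -4*d
a(t(11))/510333 = -4*(-27 - 1*11)/510333 = -4*(-27 - 11)*(1/510333) = -4*(-38)*(1/510333) = 152*(1/510333) = 152/510333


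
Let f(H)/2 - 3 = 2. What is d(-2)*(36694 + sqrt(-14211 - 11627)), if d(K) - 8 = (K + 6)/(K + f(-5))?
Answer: 311899 + 17*I*sqrt(25838)/2 ≈ 3.119e+5 + 1366.3*I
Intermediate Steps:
f(H) = 10 (f(H) = 6 + 2*2 = 6 + 4 = 10)
d(K) = 8 + (6 + K)/(10 + K) (d(K) = 8 + (K + 6)/(K + 10) = 8 + (6 + K)/(10 + K))
d(-2)*(36694 + sqrt(-14211 - 11627)) = ((86 + 9*(-2))/(10 - 2))*(36694 + sqrt(-14211 - 11627)) = ((86 - 18)/8)*(36694 + sqrt(-25838)) = ((1/8)*68)*(36694 + I*sqrt(25838)) = 17*(36694 + I*sqrt(25838))/2 = 311899 + 17*I*sqrt(25838)/2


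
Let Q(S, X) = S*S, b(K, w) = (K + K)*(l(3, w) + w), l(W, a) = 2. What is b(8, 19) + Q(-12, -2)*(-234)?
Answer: -33360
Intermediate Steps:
b(K, w) = 2*K*(2 + w) (b(K, w) = (K + K)*(2 + w) = (2*K)*(2 + w) = 2*K*(2 + w))
Q(S, X) = S²
b(8, 19) + Q(-12, -2)*(-234) = 2*8*(2 + 19) + (-12)²*(-234) = 2*8*21 + 144*(-234) = 336 - 33696 = -33360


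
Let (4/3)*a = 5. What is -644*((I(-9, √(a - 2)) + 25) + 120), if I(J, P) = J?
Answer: -87584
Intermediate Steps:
a = 15/4 (a = (¾)*5 = 15/4 ≈ 3.7500)
-644*((I(-9, √(a - 2)) + 25) + 120) = -644*((-9 + 25) + 120) = -644*(16 + 120) = -644*136 = -87584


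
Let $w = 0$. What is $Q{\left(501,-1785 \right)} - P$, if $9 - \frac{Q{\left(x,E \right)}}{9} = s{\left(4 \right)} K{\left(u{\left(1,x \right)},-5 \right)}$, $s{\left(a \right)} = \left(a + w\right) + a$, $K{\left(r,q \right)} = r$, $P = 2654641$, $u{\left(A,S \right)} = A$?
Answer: $-2654632$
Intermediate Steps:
$s{\left(a \right)} = 2 a$ ($s{\left(a \right)} = \left(a + 0\right) + a = a + a = 2 a$)
$Q{\left(x,E \right)} = 9$ ($Q{\left(x,E \right)} = 81 - 9 \cdot 2 \cdot 4 \cdot 1 = 81 - 9 \cdot 8 \cdot 1 = 81 - 72 = 9$)
$Q{\left(501,-1785 \right)} - P = 9 - 2654641 = -2654632$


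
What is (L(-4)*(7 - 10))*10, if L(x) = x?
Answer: 120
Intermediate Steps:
(L(-4)*(7 - 10))*10 = -4*(7 - 10)*10 = -4*(-3)*10 = 12*10 = 120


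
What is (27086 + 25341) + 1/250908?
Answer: 13154353717/250908 ≈ 52427.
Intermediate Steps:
(27086 + 25341) + 1/250908 = 52427 + 1/250908 = 13154353717/250908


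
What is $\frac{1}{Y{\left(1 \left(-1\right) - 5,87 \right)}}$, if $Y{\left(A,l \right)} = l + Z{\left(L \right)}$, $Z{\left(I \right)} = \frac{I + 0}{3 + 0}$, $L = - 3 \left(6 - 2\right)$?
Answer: $\frac{1}{83} \approx 0.012048$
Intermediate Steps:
$L = -12$ ($L = \left(-3\right) 4 = -12$)
$Z{\left(I \right)} = \frac{I}{3}$
$Y{\left(A,l \right)} = -4 + l$ ($Y{\left(A,l \right)} = l + \frac{1}{3} \left(-12\right) = l - 4 = -4 + l$)
$\frac{1}{Y{\left(1 \left(-1\right) - 5,87 \right)}} = \frac{1}{-4 + 87} = \frac{1}{83}$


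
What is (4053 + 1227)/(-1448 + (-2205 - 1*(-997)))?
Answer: -165/83 ≈ -1.9880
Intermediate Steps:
(4053 + 1227)/(-1448 + (-2205 - 1*(-997))) = 5280/(-1448 + (-2205 + 997)) = 5280/(-1448 - 1208) = 5280/(-2656) = 5280*(-1/2656) = -165/83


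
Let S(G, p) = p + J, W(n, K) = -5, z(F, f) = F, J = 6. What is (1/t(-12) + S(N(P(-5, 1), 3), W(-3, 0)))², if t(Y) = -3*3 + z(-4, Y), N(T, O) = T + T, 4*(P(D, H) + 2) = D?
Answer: 144/169 ≈ 0.85207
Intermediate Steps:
P(D, H) = -2 + D/4
N(T, O) = 2*T
S(G, p) = 6 + p (S(G, p) = p + 6 = 6 + p)
t(Y) = -13 (t(Y) = -3*3 - 4 = -9 - 4 = -13)
(1/t(-12) + S(N(P(-5, 1), 3), W(-3, 0)))² = (1/(-13) + (6 - 5))² = (-1/13 + 1)² = (12/13)² = 144/169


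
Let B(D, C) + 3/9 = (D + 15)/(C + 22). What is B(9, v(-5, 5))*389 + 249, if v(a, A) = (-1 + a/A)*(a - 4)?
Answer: 5291/15 ≈ 352.73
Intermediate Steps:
v(a, A) = (-1 + a/A)*(-4 + a)
B(D, C) = -⅓ + (15 + D)/(22 + C) (B(D, C) = -⅓ + (D + 15)/(C + 22) = -⅓ + (15 + D)/(22 + C))
B(9, v(-5, 5))*389 + 249 = ((23 - ((-5)² - 4*(-5) - 1*5*(-4 - 5))/5 + 3*9)/(3*(22 + ((-5)² - 4*(-5) - 1*5*(-4 - 5))/5)))*389 + 249 = ((23 - (25 + 20 - 1*5*(-9))/5 + 27)/(3*(22 + (25 + 20 - 1*5*(-9))/5)))*389 + 249 = ((23 - (25 + 20 + 45)/5 + 27)/(3*(22 + (25 + 20 + 45)/5)))*389 + 249 = ((23 - 90/5 + 27)/(3*(22 + (⅕)*90)))*389 + 249 = ((23 - 1*18 + 27)/(3*(22 + 18)))*389 + 249 = ((⅓)*(23 - 18 + 27)/40)*389 + 249 = ((⅓)*(1/40)*32)*389 + 249 = (4/15)*389 + 249 = 1556/15 + 249 = 5291/15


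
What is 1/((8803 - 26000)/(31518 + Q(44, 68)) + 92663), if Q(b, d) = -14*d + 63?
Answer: 30629/2838157830 ≈ 1.0792e-5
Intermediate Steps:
Q(b, d) = 63 - 14*d
1/((8803 - 26000)/(31518 + Q(44, 68)) + 92663) = 1/((8803 - 26000)/(31518 + (63 - 14*68)) + 92663) = 1/(-17197/(31518 + (63 - 952)) + 92663) = 1/(-17197/(31518 - 889) + 92663) = 1/(-17197/30629 + 92663) = 1/(2838157830/30629) = 30629/2838157830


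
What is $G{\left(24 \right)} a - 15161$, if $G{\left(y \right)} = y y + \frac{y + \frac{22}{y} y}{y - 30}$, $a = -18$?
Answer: $-25391$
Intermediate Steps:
$G{\left(y \right)} = y^{2} + \frac{22 + y}{-30 + y}$ ($G{\left(y \right)} = y^{2} + \frac{y + 22}{-30 + y} = y^{2} + \frac{22 + y}{-30 + y}$)
$G{\left(24 \right)} a - 15161 = \frac{22 + 24 + 24^{3} - 30 \cdot 24^{2}}{-30 + 24} \left(-18\right) - 15161 = \frac{22 + 24 + 13824 - 17280}{-6} \left(-18\right) - 15161 = - \frac{22 + 24 + 13824 - 17280}{6} \left(-18\right) - 15161 = \left(- \frac{1}{6}\right) \left(-3410\right) \left(-18\right) - 15161 = \frac{1705}{3} \left(-18\right) - 15161 = -10230 - 15161 = -25391$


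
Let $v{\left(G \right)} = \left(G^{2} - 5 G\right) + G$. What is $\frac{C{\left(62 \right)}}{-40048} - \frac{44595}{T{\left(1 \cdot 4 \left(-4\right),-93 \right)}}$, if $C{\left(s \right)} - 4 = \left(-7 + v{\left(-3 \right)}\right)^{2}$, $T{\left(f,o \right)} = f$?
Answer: $\frac{111621085}{40048} \approx 2787.2$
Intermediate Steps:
$v{\left(G \right)} = G^{2} - 4 G$
$C{\left(s \right)} = 200$ ($C{\left(s \right)} = 4 + \left(-7 - 3 \left(-4 - 3\right)\right)^{2} = 4 + \left(-7 - -21\right)^{2} = 4 + \left(-7 + 21\right)^{2} = 4 + 14^{2} = 4 + 196 = 200$)
$\frac{C{\left(62 \right)}}{-40048} - \frac{44595}{T{\left(1 \cdot 4 \left(-4\right),-93 \right)}} = \frac{200}{-40048} - \frac{44595}{1 \cdot 4 \left(-4\right)} = 200 \left(- \frac{1}{40048}\right) - \frac{44595}{4 \left(-4\right)} = - \frac{25}{5006} - \frac{44595}{-16} = - \frac{25}{5006} - - \frac{44595}{16} = - \frac{25}{5006} + \frac{44595}{16} = \frac{111621085}{40048}$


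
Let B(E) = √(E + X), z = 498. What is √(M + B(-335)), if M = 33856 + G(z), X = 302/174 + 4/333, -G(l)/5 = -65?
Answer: √(354182188941 + 3219*I*√3453147914)/3219 ≈ 184.88 + 0.04937*I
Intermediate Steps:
G(l) = 325 (G(l) = -5*(-65) = 325)
X = 16877/9657 (X = 302*(1/174) + 4*(1/333) = 151/87 + 4/333 = 16877/9657 ≈ 1.7476)
B(E) = √(16877/9657 + E) (B(E) = √(E + 16877/9657) = √(16877/9657 + E))
M = 34181 (M = 33856 + 325 = 34181)
√(M + B(-335)) = √(34181 + √(18109021 + 10361961*(-335))/3219) = √(34181 + √(18109021 - 3471256935)/3219) = √(34181 + √(-3453147914)/3219) = √(34181 + (I*√3453147914)/3219) = √(34181 + I*√3453147914/3219)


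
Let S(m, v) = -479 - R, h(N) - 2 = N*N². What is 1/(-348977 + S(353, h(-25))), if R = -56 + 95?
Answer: -1/349495 ≈ -2.8613e-6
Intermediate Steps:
R = 39
h(N) = 2 + N³ (h(N) = 2 + N*N² = 2 + N³)
S(m, v) = -518 (S(m, v) = -479 - 1*39 = -479 - 39 = -518)
1/(-348977 + S(353, h(-25))) = 1/(-348977 - 518) = 1/(-349495) = -1/349495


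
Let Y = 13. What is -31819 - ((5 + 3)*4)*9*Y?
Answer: -35563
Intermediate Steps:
-31819 - ((5 + 3)*4)*9*Y = -31819 - ((5 + 3)*4)*9*13 = -31819 - (8*4)*9*13 = -31819 - 32*9*13 = -31819 - 288*13 = -31819 - 1*3744 = -31819 - 3744 = -35563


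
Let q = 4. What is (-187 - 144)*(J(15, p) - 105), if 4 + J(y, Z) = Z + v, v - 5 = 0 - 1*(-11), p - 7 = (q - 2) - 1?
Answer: 28135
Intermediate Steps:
p = 8 (p = 7 + ((4 - 2) - 1) = 7 + (2 - 1) = 7 + 1 = 8)
v = 16 (v = 5 + (0 - 1*(-11)) = 5 + (0 + 11) = 5 + 11 = 16)
J(y, Z) = 12 + Z (J(y, Z) = -4 + (Z + 16) = -4 + (16 + Z) = 12 + Z)
(-187 - 144)*(J(15, p) - 105) = (-187 - 144)*((12 + 8) - 105) = -331*(20 - 105) = -331*(-85) = 28135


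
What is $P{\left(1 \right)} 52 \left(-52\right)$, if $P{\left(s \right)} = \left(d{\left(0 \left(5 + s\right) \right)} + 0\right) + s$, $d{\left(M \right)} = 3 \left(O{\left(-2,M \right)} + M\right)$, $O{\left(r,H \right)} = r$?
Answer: $13520$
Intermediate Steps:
$d{\left(M \right)} = -6 + 3 M$ ($d{\left(M \right)} = 3 \left(-2 + M\right) = -6 + 3 M$)
$P{\left(s \right)} = -6 + s$ ($P{\left(s \right)} = \left(\left(-6 + 3 \cdot 0 \left(5 + s\right)\right) + 0\right) + s = \left(\left(-6 + 3 \cdot 0\right) + 0\right) + s = \left(\left(-6 + 0\right) + 0\right) + s = \left(-6 + 0\right) + s = -6 + s$)
$P{\left(1 \right)} 52 \left(-52\right) = \left(-6 + 1\right) 52 \left(-52\right) = \left(-5\right) 52 \left(-52\right) = \left(-260\right) \left(-52\right) = 13520$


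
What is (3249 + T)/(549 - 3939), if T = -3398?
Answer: 149/3390 ≈ 0.043953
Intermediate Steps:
(3249 + T)/(549 - 3939) = (3249 - 3398)/(549 - 3939) = -149/(-3390) = -149*(-1/3390) = 149/3390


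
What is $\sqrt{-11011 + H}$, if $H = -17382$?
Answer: $i \sqrt{28393} \approx 168.5 i$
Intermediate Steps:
$\sqrt{-11011 + H} = \sqrt{-11011 - 17382} = \sqrt{-28393} = i \sqrt{28393}$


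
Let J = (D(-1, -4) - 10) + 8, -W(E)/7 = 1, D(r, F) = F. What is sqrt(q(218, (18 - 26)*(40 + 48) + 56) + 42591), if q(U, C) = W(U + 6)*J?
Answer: 3*sqrt(4737) ≈ 206.48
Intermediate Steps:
W(E) = -7 (W(E) = -7*1 = -7)
J = -6 (J = (-4 - 10) + 8 = -14 + 8 = -6)
q(U, C) = 42 (q(U, C) = -7*(-6) = 42)
sqrt(q(218, (18 - 26)*(40 + 48) + 56) + 42591) = sqrt(42 + 42591) = sqrt(42633) = 3*sqrt(4737)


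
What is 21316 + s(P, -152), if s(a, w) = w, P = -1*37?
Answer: 21164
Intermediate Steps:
P = -37
21316 + s(P, -152) = 21316 - 152 = 21164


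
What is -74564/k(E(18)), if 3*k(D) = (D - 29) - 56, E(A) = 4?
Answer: 74564/27 ≈ 2761.6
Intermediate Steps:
k(D) = -85/3 + D/3 (k(D) = ((D - 29) - 56)/3 = ((-29 + D) - 56)/3 = (-85 + D)/3 = -85/3 + D/3)
-74564/k(E(18)) = -74564/(-85/3 + (⅓)*4) = -74564/(-85/3 + 4/3) = -74564/(-27) = -74564*(-1/27) = 74564/27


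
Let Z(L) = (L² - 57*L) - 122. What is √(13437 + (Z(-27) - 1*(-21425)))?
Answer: 12*√257 ≈ 192.37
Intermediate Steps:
Z(L) = -122 + L² - 57*L
√(13437 + (Z(-27) - 1*(-21425))) = √(13437 + ((-122 + (-27)² - 57*(-27)) - 1*(-21425))) = √(13437 + ((-122 + 729 + 1539) + 21425)) = √(13437 + (2146 + 21425)) = √(13437 + 23571) = √37008 = 12*√257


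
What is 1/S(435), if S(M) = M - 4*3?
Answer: 1/423 ≈ 0.0023641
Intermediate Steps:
S(M) = -12 + M (S(M) = M - 12 = -12 + M)
1/S(435) = 1/(-12 + 435) = 1/423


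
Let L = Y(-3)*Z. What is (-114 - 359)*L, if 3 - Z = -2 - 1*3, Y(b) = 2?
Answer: -7568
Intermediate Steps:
Z = 8 (Z = 3 - (-2 - 1*3) = 3 - (-2 - 3) = 3 - 1*(-5) = 3 + 5 = 8)
L = 16 (L = 2*8 = 16)
(-114 - 359)*L = (-114 - 359)*16 = -473*16 = -7568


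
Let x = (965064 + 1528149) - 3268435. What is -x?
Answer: 775222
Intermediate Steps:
x = -775222 (x = 2493213 - 3268435 = -775222)
-x = -1*(-775222) = 775222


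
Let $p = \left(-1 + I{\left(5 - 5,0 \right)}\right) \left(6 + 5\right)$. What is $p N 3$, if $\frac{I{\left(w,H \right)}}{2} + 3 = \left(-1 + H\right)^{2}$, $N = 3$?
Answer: $-495$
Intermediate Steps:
$I{\left(w,H \right)} = -6 + 2 \left(-1 + H\right)^{2}$
$p = -55$ ($p = \left(-1 - \left(6 - 2 \left(-1 + 0\right)^{2}\right)\right) \left(6 + 5\right) = \left(-1 - \left(6 - 2 \left(-1\right)^{2}\right)\right) 11 = \left(-1 + \left(-6 + 2 \cdot 1\right)\right) 11 = \left(-1 + \left(-6 + 2\right)\right) 11 = \left(-1 - 4\right) 11 = \left(-5\right) 11 = -55$)
$p N 3 = \left(-55\right) 3 \cdot 3 = \left(-165\right) 3 = -495$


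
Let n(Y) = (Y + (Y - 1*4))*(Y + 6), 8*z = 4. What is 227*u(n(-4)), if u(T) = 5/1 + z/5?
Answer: 11577/10 ≈ 1157.7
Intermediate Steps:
z = ½ (z = (⅛)*4 = ½ ≈ 0.50000)
n(Y) = (-4 + 2*Y)*(6 + Y) (n(Y) = (Y + (Y - 4))*(6 + Y) = (Y + (-4 + Y))*(6 + Y) = (-4 + 2*Y)*(6 + Y))
u(T) = 51/10 (u(T) = 5/1 + (½)/5 = 5*1 + (½)*(⅕) = 5 + ⅒ = 51/10)
227*u(n(-4)) = 227*(51/10) = 11577/10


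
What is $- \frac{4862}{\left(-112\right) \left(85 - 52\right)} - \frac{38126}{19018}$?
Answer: $- \frac{1101095}{1597512} \approx -0.68926$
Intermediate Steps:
$- \frac{4862}{\left(-112\right) \left(85 - 52\right)} - \frac{38126}{19018} = - \frac{4862}{\left(-112\right) 33} - \frac{19063}{9509} = - \frac{4862}{-3696} - \frac{19063}{9509} = \left(-4862\right) \left(- \frac{1}{3696}\right) - \frac{19063}{9509} = \frac{221}{168} - \frac{19063}{9509} = - \frac{1101095}{1597512}$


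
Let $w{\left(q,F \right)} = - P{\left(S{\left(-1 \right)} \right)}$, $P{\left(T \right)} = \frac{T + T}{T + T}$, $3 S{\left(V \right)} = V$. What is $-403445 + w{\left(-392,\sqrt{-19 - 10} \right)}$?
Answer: $-403446$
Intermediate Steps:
$S{\left(V \right)} = \frac{V}{3}$
$P{\left(T \right)} = 1$ ($P{\left(T \right)} = \frac{2 T}{2 T} = 2 T \frac{1}{2 T} = 1$)
$w{\left(q,F \right)} = -1$ ($w{\left(q,F \right)} = \left(-1\right) 1 = -1$)
$-403445 + w{\left(-392,\sqrt{-19 - 10} \right)} = -403445 - 1 = -403446$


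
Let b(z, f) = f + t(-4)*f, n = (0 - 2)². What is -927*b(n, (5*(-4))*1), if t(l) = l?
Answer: -55620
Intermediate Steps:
n = 4 (n = (-2)² = 4)
b(z, f) = -3*f (b(z, f) = f - 4*f = -3*f)
-927*b(n, (5*(-4))*1) = -(-2781)*(5*(-4))*1 = -(-2781)*(-20*1) = -(-2781)*(-20) = -927*60 = -55620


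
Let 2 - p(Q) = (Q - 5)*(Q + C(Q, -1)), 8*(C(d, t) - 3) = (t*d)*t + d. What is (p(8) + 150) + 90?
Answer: 203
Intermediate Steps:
C(d, t) = 3 + d/8 + d*t²/8 (C(d, t) = 3 + ((t*d)*t + d)/8 = 3 + ((d*t)*t + d)/8 = 3 + (d*t² + d)/8 = 3 + (d + d*t²)/8 = 3 + (d/8 + d*t²/8) = 3 + d/8 + d*t²/8)
p(Q) = 2 - (-5 + Q)*(3 + 5*Q/4) (p(Q) = 2 - (Q - 5)*(Q + (3 + Q/8 + (⅛)*Q*(-1)²)) = 2 - (-5 + Q)*(Q + (3 + Q/8 + (⅛)*Q*1)) = 2 - (-5 + Q)*(Q + (3 + Q/8 + Q/8)) = 2 - (-5 + Q)*(Q + (3 + Q/4)) = 2 - (-5 + Q)*(3 + 5*Q/4))
(p(8) + 150) + 90 = ((17 - 5/4*8² + (13/4)*8) + 150) + 90 = ((17 - 5/4*64 + 26) + 150) + 90 = ((17 - 80 + 26) + 150) + 90 = (-37 + 150) + 90 = 113 + 90 = 203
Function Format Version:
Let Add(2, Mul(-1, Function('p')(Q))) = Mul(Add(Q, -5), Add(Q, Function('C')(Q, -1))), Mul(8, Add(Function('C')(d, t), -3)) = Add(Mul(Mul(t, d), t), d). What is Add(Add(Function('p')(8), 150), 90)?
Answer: 203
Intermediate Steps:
Function('C')(d, t) = Add(3, Mul(Rational(1, 8), d), Mul(Rational(1, 8), d, Pow(t, 2))) (Function('C')(d, t) = Add(3, Mul(Rational(1, 8), Add(Mul(Mul(t, d), t), d))) = Add(3, Mul(Rational(1, 8), Add(Mul(Mul(d, t), t), d))) = Add(3, Mul(Rational(1, 8), Add(Mul(d, Pow(t, 2)), d))) = Add(3, Mul(Rational(1, 8), Add(d, Mul(d, Pow(t, 2))))) = Add(3, Add(Mul(Rational(1, 8), d), Mul(Rational(1, 8), d, Pow(t, 2)))) = Add(3, Mul(Rational(1, 8), d), Mul(Rational(1, 8), d, Pow(t, 2))))
Function('p')(Q) = Add(2, Mul(-1, Add(-5, Q), Add(3, Mul(Rational(5, 4), Q)))) (Function('p')(Q) = Add(2, Mul(-1, Mul(Add(Q, -5), Add(Q, Add(3, Mul(Rational(1, 8), Q), Mul(Rational(1, 8), Q, Pow(-1, 2))))))) = Add(2, Mul(-1, Mul(Add(-5, Q), Add(Q, Add(3, Mul(Rational(1, 8), Q), Mul(Rational(1, 8), Q, 1)))))) = Add(2, Mul(-1, Mul(Add(-5, Q), Add(Q, Add(3, Mul(Rational(1, 8), Q), Mul(Rational(1, 8), Q)))))) = Add(2, Mul(-1, Mul(Add(-5, Q), Add(Q, Add(3, Mul(Rational(1, 4), Q)))))) = Add(2, Mul(-1, Mul(Add(-5, Q), Add(3, Mul(Rational(5, 4), Q))))) = Add(2, Mul(-1, Add(-5, Q), Add(3, Mul(Rational(5, 4), Q)))))
Add(Add(Function('p')(8), 150), 90) = Add(Add(Add(17, Mul(Rational(-5, 4), Pow(8, 2)), Mul(Rational(13, 4), 8)), 150), 90) = Add(Add(Add(17, Mul(Rational(-5, 4), 64), 26), 150), 90) = Add(Add(Add(17, -80, 26), 150), 90) = Add(Add(-37, 150), 90) = Add(113, 90) = 203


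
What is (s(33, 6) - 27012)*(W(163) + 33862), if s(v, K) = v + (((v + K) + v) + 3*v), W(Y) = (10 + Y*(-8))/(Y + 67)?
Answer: -104376492264/115 ≈ -9.0762e+8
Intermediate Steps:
W(Y) = (10 - 8*Y)/(67 + Y)
s(v, K) = K + 6*v (s(v, K) = v + (((K + v) + v) + 3*v) = v + ((K + 2*v) + 3*v) = v + (K + 5*v) = K + 6*v)
(s(33, 6) - 27012)*(W(163) + 33862) = ((6 + 6*33) - 27012)*(2*(5 - 4*163)/(67 + 163) + 33862) = ((6 + 198) - 27012)*(2*(5 - 652)/230 + 33862) = (204 - 27012)*(2*(1/230)*(-647) + 33862) = -26808*(-647/115 + 33862) = -26808*3893483/115 = -104376492264/115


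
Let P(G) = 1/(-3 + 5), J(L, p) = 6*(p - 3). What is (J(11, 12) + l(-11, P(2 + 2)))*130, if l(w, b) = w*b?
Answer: 6305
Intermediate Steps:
J(L, p) = -18 + 6*p (J(L, p) = 6*(-3 + p) = -18 + 6*p)
P(G) = ½ (P(G) = 1/2 = ½)
l(w, b) = b*w
(J(11, 12) + l(-11, P(2 + 2)))*130 = ((-18 + 6*12) + (½)*(-11))*130 = ((-18 + 72) - 11/2)*130 = (54 - 11/2)*130 = (97/2)*130 = 6305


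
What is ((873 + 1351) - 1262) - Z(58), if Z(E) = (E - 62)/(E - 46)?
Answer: 2887/3 ≈ 962.33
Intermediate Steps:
Z(E) = (-62 + E)/(-46 + E)
((873 + 1351) - 1262) - Z(58) = ((873 + 1351) - 1262) - (-62 + 58)/(-46 + 58) = (2224 - 1262) - (-4)/12 = 962 - (-4)/12 = 962 - 1*(-1/3) = 962 + 1/3 = 2887/3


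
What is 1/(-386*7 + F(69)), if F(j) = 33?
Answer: -1/2669 ≈ -0.00037467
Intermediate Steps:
1/(-386*7 + F(69)) = 1/(-386*7 + 33) = 1/(-2702 + 33) = 1/(-2669) = -1/2669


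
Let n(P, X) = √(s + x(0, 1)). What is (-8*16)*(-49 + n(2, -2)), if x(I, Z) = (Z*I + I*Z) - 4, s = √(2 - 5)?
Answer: 6272 - 128*√(-4 + I*√3) ≈ 6217.8 - 261.68*I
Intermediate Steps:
s = I*√3 (s = √(-3) = I*√3 ≈ 1.732*I)
x(I, Z) = -4 + 2*I*Z (x(I, Z) = (I*Z + I*Z) - 4 = 2*I*Z - 4 = -4 + 2*I*Z)
n(P, X) = √(-4 + I*√3) (n(P, X) = √(I*√3 + (-4 + 2*0*1)) = √(I*√3 + (-4 + 0)) = √(I*√3 - 4) = √(-4 + I*√3))
(-8*16)*(-49 + n(2, -2)) = (-8*16)*(-49 + √(-4 + I*√3)) = -128*(-49 + √(-4 + I*√3)) = 6272 - 128*√(-4 + I*√3)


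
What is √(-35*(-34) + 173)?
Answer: √1363 ≈ 36.919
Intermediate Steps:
√(-35*(-34) + 173) = √(1190 + 173) = √1363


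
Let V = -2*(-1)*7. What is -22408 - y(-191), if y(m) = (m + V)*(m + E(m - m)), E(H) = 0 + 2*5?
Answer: -54445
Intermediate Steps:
E(H) = 10 (E(H) = 0 + 10 = 10)
V = 14 (V = 2*7 = 14)
y(m) = (10 + m)*(14 + m) (y(m) = (m + 14)*(m + 10) = (14 + m)*(10 + m) = (10 + m)*(14 + m))
-22408 - y(-191) = -22408 - (140 + (-191)**2 + 24*(-191)) = -22408 - (140 + 36481 - 4584) = -22408 - 1*32037 = -22408 - 32037 = -54445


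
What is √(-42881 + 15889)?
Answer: 4*I*√1687 ≈ 164.29*I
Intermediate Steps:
√(-42881 + 15889) = √(-26992) = 4*I*√1687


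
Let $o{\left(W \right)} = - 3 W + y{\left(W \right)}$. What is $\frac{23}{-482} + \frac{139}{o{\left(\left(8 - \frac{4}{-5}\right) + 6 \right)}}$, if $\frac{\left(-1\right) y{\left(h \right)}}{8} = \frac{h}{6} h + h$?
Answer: $- \frac{1452368}{4110737} \approx -0.35331$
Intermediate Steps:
$y{\left(h \right)} = - 8 h - \frac{4 h^{2}}{3}$ ($y{\left(h \right)} = - 8 \left(\frac{h}{6} h + h\right) = - 8 \left(\frac{h^{2}}{6} + h\right) = - 8 \left(h + \frac{h^{2}}{6}\right) = - 8 h - \frac{4 h^{2}}{3}$)
$o{\left(W \right)} = - 3 W - \frac{4 W \left(6 + W\right)}{3}$
$\frac{23}{-482} + \frac{139}{o{\left(\left(8 - \frac{4}{-5}\right) + 6 \right)}} = \frac{23}{-482} + \frac{139}{\frac{1}{3} \left(\left(8 - \frac{4}{-5}\right) + 6\right) \left(-33 - 4 \left(\left(8 - \frac{4}{-5}\right) + 6\right)\right)} = 23 \left(- \frac{1}{482}\right) + \frac{139}{\frac{1}{3} \left(\left(8 - - \frac{4}{5}\right) + 6\right) \left(-33 - 4 \left(\left(8 - - \frac{4}{5}\right) + 6\right)\right)} = - \frac{23}{482} + \frac{139}{\frac{1}{3} \left(\left(8 + \frac{4}{5}\right) + 6\right) \left(-33 - 4 \left(\left(8 + \frac{4}{5}\right) + 6\right)\right)} = - \frac{23}{482} + \frac{139}{\frac{1}{3} \left(\frac{44}{5} + 6\right) \left(-33 - 4 \left(\frac{44}{5} + 6\right)\right)} = - \frac{23}{482} + \frac{139}{\frac{1}{3} \cdot \frac{74}{5} \left(-33 - \frac{296}{5}\right)} = - \frac{23}{482} + \frac{139}{\frac{1}{3} \cdot \frac{74}{5} \left(- \frac{461}{5}\right)} = - \frac{23}{482} + \frac{139}{- \frac{34114}{75}} = - \frac{23}{482} + 139 \left(- \frac{75}{34114}\right) = - \frac{23}{482} - \frac{10425}{34114} = - \frac{1452368}{4110737}$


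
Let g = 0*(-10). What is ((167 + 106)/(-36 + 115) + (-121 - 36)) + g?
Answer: -12130/79 ≈ -153.54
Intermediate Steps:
g = 0
((167 + 106)/(-36 + 115) + (-121 - 36)) + g = ((167 + 106)/(-36 + 115) + (-121 - 36)) + 0 = (273/79 - 157) + 0 = -12130/79 + 0 = -12130/79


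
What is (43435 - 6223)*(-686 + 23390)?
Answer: 844861248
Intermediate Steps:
(43435 - 6223)*(-686 + 23390) = 37212*22704 = 844861248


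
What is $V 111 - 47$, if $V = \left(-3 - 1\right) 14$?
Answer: $-6263$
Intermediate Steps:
$V = -56$ ($V = \left(-3 - 1\right) 14 = \left(-4\right) 14 = -56$)
$V 111 - 47 = \left(-56\right) 111 - 47 = -6216 - 47 = -6263$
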